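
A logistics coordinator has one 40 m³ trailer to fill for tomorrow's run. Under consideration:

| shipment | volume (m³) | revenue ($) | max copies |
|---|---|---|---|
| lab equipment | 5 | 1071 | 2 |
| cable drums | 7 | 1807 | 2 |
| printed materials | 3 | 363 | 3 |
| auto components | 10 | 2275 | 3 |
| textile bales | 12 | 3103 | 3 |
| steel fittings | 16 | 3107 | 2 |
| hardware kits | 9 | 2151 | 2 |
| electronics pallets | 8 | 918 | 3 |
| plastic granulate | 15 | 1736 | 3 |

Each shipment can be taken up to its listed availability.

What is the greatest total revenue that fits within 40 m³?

10164

Filling by ratio: printed materials + 3×textile bales for 9672, with 1 m³ left unused.
Replace printed materials and textile bales with cable drums + hardware kits: the trade gains 492 net, giving 10164 at 40 m³.
No other feasible combination exceeds 10164.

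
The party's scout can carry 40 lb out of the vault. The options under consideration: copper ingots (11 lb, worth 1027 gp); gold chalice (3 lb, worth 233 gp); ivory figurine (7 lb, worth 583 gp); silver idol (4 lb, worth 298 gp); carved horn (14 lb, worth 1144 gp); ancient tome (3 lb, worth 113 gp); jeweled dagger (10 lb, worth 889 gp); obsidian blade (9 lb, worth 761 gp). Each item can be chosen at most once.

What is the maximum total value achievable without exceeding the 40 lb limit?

Best packing: copper ingots + gold chalice + ivory figurine + jeweled dagger + obsidian blade — 40 lb, 3493 total.

3493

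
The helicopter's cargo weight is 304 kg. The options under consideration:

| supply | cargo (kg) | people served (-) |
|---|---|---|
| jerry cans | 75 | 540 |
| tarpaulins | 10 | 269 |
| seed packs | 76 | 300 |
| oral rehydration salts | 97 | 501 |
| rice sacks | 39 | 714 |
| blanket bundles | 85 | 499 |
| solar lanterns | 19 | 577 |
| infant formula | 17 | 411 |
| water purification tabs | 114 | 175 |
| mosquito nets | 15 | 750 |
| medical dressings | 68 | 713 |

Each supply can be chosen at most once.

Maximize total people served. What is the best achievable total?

3974

Taking jerry cans + tarpaulins + rice sacks + solar lanterns + infant formula + mosquito nets + medical dressings: 243 kg used, 3974 in people served.
That's the maximum — no swap from here does better than 3974.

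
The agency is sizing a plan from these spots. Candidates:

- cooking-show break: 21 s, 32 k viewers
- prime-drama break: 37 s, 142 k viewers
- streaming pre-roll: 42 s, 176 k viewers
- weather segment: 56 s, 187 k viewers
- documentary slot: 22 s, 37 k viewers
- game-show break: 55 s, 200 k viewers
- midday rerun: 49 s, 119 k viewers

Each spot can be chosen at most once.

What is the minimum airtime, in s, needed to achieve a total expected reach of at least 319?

92

Look for the lowest-airtime combination reaching 319.
prime-drama break + game-show break: 342 expected reach at 92 s.
Any bundle with less than 92 s falls short of 319.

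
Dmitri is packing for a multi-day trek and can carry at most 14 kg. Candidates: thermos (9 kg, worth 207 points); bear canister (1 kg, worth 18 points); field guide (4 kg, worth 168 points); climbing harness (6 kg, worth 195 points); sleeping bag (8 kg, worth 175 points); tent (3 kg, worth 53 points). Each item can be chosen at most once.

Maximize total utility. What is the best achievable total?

434

Best packing: bear canister + field guide + climbing harness + tent — 14 kg, 434 total.
No other feasible combination exceeds 434.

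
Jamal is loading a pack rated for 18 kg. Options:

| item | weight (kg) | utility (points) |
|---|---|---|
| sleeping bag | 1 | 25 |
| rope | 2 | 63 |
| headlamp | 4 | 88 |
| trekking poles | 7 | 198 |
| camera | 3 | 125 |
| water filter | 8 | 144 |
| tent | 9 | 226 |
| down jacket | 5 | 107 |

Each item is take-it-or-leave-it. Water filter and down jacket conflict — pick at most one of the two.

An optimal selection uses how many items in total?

Best achievable utility is 518.
One optimal bundle: sleeping bag + rope + trekking poles + camera + down jacket (18 kg).
Every optimal selection uses 5 items.

5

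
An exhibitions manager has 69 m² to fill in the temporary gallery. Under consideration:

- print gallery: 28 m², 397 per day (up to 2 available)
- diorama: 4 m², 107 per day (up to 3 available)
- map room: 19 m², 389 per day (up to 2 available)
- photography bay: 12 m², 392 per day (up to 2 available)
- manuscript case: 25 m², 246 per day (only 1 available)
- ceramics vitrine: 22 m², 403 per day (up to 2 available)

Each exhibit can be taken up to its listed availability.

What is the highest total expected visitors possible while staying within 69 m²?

1683

Greedy by ratio would take 3×diorama + map room + 2×photography bay: 55 m² used, total 1494.
Replace 2×diorama with ceramics vitrine: the trade gains 189 net, giving 1683 at 69 m².
No other feasible combination exceeds 1683.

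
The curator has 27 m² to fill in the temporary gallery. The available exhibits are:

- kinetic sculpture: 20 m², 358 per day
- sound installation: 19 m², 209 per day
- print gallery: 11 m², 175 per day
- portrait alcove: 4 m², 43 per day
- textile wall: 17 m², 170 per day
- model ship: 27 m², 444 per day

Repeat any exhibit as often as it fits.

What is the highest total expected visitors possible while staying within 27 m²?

By expected visitors per m²: kinetic sculpture 17.90, model ship 16.44, print gallery 15.91 lead.
A density-first pass picks kinetic sculpture + portrait alcove — 401 at 24 m².
The 24 m² tied up in kinetic sculpture and portrait alcove is better spent on model ship — total rises to 444 (27 m²).

444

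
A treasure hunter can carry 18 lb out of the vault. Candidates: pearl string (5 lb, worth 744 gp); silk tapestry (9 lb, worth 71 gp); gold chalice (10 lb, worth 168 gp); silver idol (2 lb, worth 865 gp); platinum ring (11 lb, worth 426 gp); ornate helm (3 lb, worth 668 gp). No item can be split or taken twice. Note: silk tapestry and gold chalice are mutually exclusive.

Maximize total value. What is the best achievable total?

2277

Best packing: pearl string + silver idol + ornate helm — 10 lb, 2277 total.
Runner-up pearl string + silver idol + platinum ring tops out at 2035.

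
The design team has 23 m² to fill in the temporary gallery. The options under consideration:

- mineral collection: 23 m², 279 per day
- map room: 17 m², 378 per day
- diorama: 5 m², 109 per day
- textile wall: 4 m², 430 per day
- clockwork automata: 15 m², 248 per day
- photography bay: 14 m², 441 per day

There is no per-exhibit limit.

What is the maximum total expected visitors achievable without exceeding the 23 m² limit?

Taking 5×textile wall: 20 m² used, 2150 in expected visitors.
That's the maximum — no swap from here does better than 2150.

2150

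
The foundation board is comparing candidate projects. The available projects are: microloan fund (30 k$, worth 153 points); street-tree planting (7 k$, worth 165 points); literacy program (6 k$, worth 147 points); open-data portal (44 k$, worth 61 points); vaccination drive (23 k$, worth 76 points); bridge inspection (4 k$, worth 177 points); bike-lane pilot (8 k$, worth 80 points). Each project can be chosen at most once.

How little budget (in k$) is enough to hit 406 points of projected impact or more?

17

Look for the lowest-budget combination reaching 406.
street-tree planting + literacy program + bridge inspection: 489 projected impact at 17 k$.
Any bundle with less than 17 k$ falls short of 406.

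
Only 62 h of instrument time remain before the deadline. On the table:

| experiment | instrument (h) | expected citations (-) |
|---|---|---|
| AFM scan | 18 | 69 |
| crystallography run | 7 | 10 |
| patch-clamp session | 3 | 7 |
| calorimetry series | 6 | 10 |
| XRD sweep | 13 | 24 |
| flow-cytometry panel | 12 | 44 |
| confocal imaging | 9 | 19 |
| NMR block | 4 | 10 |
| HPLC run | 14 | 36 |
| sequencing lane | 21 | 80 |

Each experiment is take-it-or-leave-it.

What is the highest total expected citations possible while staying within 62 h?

213

By expected citations per h: AFM scan 3.83, sequencing lane 3.81, flow-cytometry panel 3.67, HPLC run 2.57 lead.
Greedy by ratio would take AFM scan + patch-clamp session + flow-cytometry panel + NMR block + sequencing lane: 58 h used, total 210.
Replace patch-clamp session with crystallography run: the trade gains 3 net, giving 213 at 62 h.
AFM scan + calorimetry series + flow-cytometry panel + NMR block + sequencing lane matches that 213 at 61 h; no feasible combination exceeds it.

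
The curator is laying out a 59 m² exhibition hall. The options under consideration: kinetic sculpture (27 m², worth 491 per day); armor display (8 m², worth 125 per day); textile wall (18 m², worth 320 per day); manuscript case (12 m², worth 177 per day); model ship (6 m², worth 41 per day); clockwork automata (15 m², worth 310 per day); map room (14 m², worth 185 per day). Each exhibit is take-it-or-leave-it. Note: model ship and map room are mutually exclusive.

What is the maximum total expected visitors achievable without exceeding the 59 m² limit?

Ranking by ratio (expected visitors/m²): clockwork automata 20.67, kinetic sculpture 18.19, textile wall 17.78.
Filling by ratio: kinetic sculpture + armor display + model ship + clockwork automata for 967, with 3 m² left unused.
A better packing is kinetic sculpture + textile wall + map room: 59 m², total 996.
Runner-up textile wall + manuscript case + clockwork automata + map room tops out at 992.

996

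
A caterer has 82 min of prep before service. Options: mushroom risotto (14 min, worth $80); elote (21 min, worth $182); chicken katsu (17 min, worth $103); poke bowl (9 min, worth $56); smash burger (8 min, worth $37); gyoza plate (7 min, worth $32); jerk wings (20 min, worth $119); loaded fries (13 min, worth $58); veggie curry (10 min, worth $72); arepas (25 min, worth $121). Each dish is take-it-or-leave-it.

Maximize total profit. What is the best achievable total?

556

Filling by ratio: elote + chicken katsu + poke bowl + jerk wings + veggie curry for 532, with 5 min left unused.
Dropping poke bowl frees 9 min; slotting in mushroom risotto (14 min) lifts the total to 556 at 82 min.
The closest alternative, mushroom risotto + elote + poke bowl + smash burger + jerk wings + veggie curry, reaches only 546.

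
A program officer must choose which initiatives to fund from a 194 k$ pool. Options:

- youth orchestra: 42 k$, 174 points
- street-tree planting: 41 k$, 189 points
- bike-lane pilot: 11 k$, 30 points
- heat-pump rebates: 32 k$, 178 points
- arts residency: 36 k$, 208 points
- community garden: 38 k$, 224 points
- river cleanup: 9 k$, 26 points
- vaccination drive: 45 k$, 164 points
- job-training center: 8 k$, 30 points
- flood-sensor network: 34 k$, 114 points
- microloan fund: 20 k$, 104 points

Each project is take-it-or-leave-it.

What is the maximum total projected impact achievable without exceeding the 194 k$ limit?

A density-first pass picks street-tree planting + heat-pump rebates + arts residency + community garden + river cleanup + job-training center + microloan fund — 959 at 184 k$.
Replace river cleanup and job-training center and microloan fund with youth orchestra: the trade gains 14 net, giving 973 at 189 k$.
The closest alternative, street-tree planting + heat-pump rebates + arts residency + community garden + vaccination drive, reaches only 963.

973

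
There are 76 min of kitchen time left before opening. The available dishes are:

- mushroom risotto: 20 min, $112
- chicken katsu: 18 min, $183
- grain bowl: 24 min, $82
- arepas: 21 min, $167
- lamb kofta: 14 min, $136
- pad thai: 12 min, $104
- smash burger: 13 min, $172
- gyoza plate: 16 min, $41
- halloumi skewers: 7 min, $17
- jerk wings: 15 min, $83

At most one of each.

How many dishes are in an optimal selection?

The maximum profit within 76 min is 678.
One optimal bundle: chicken katsu + lamb kofta + pad thai + smash burger + jerk wings (72 min).
Every optimal selection uses 5 dishes.

5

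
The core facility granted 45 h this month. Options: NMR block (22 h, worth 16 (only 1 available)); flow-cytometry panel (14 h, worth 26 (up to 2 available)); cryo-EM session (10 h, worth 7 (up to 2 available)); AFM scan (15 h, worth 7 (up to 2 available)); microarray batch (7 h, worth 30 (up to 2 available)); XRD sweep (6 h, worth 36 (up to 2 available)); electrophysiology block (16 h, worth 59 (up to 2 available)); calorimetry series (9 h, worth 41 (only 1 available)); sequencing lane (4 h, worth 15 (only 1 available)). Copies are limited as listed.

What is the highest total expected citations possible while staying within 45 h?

202

By expected citations per h: XRD sweep 6.00, calorimetry series 4.56, microarray batch 4.29 lead.
Greedy by ratio would take 2×microarray batch + 2×XRD sweep + calorimetry series + sequencing lane: 39 h used, total 188.
Replace microarray batch and sequencing lane with electrophysiology block: the trade gains 14 net, giving 202 at 44 h.
That's the maximum — no swap from here does better than 202.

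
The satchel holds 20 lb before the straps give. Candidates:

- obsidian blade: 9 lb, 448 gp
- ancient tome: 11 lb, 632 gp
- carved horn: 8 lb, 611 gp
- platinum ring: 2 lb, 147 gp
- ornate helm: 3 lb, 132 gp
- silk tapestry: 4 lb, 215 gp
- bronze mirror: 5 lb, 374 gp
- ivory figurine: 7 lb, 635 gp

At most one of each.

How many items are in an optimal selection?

3

The maximum value within 20 lb is 1620.
For example carved horn + bronze mirror + ivory figurine achieves it, using 20 lb.
Every optimal selection uses 3 items.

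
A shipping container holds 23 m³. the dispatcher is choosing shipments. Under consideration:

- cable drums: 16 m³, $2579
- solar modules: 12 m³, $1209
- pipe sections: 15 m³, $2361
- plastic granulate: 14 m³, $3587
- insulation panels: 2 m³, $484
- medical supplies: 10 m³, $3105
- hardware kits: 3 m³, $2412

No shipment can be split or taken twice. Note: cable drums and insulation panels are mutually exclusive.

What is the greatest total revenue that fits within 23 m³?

Density check — hardware kits 804.00, medical supplies 310.50, plastic granulate 256.21 are the best per m³.
Filling by ratio: insulation panels + medical supplies + hardware kits for 6001, with 8 m³ left unused.
Replace medical supplies with plastic granulate: the trade gains 482 net, giving 6483 at 19 m³.
Runner-up insulation panels + medical supplies + hardware kits tops out at 6001.

6483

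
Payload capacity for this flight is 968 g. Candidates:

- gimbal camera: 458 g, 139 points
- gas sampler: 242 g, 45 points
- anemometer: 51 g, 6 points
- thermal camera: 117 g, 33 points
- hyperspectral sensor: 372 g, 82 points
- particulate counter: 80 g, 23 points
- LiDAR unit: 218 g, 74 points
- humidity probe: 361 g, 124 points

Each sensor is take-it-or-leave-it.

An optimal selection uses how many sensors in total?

3

Best achievable data value is 296.
One optimal bundle: gimbal camera + thermal camera + humidity probe (936 g).
Any selection reaching 296 contains exactly 3 sensors.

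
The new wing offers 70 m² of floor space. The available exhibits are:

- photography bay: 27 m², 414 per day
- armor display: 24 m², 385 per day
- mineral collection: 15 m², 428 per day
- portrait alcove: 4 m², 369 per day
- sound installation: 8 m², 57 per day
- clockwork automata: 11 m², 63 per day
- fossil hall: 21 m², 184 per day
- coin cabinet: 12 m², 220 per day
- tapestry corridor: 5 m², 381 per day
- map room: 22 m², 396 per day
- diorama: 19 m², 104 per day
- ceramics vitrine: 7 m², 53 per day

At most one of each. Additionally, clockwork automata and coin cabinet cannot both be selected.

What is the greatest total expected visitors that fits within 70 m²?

Ranking by ratio (expected visitors/m²): portrait alcove 92.25, tapestry corridor 76.20, mineral collection 28.53, coin cabinet 18.33.
The ratio heuristic lands on mineral collection + portrait alcove + coin cabinet + tapestry corridor + map room + ceramics vitrine (1847) but leaves 5 m² idle.
Dropping coin cabinet and ceramics vitrine frees 19 m²; slotting in armor display (24 m²) lifts the total to 1959 at 70 m².
Every other selection either busts 70 m² or breaks a pairing rule or fails to beat 1959.

1959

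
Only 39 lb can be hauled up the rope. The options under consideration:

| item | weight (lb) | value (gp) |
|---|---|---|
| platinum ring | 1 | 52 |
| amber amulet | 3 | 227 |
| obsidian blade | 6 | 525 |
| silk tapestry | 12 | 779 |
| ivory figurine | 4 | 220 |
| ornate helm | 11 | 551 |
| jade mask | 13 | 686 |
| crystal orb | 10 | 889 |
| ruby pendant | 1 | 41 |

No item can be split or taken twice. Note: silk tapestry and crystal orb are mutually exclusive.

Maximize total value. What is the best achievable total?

2640

Density check — crystal orb 88.90, obsidian blade 87.50, amber amulet 75.67 are the best per lb.
Platinum ring + amber amulet + obsidian blade + ivory figurine + jade mask + crystal orb + ruby pendant uses 38 of the 39 lb and totals 2640.
The closest alternative, platinum ring + amber amulet + obsidian blade + ivory figurine + jade mask + crystal orb, reaches only 2599.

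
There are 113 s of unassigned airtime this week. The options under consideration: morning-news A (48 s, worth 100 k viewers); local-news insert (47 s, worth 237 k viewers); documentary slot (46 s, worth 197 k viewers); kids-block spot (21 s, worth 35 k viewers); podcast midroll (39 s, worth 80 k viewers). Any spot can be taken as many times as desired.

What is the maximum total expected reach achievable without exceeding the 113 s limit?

474

Ranking by ratio (expected reach/s): local-news insert 5.04, documentary slot 4.28, morning-news A 2.08.
Taking 2×local-news insert: 94 s used, 474 in expected reach.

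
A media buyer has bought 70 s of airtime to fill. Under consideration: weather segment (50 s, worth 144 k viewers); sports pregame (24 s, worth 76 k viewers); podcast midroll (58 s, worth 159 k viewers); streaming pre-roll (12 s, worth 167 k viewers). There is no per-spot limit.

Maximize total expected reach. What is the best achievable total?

5×streaming pre-roll uses 60 of the 70 s and totals 835.
Every other selection either busts 70 s or fails to beat 835.

835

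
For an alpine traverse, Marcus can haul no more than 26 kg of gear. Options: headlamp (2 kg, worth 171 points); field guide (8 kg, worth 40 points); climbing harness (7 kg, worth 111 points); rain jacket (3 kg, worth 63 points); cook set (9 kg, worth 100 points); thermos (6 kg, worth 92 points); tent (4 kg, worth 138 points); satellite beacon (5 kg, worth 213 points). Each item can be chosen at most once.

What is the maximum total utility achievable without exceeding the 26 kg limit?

725

Filling by ratio: headlamp + climbing harness + rain jacket + tent + satellite beacon for 696, with 5 kg left unused.
Dropping rain jacket frees 3 kg; slotting in thermos (6 kg) lifts the total to 725 at 24 kg.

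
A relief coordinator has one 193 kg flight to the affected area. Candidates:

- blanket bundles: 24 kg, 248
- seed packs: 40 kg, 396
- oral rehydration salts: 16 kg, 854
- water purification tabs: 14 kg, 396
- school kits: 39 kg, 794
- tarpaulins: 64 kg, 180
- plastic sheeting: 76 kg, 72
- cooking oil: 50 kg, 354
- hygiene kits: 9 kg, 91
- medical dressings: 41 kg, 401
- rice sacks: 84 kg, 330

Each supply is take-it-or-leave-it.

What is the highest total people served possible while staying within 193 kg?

3180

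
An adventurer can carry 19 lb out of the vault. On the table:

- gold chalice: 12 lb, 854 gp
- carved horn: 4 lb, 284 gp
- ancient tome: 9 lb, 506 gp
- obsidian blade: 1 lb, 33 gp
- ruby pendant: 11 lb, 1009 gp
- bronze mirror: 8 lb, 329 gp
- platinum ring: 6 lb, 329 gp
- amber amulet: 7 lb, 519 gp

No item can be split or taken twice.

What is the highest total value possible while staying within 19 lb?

1561

Best packing: obsidian blade + ruby pendant + amber amulet — 19 lb, 1561 total.
An exhaustive check of the 256 subsets confirms 1561.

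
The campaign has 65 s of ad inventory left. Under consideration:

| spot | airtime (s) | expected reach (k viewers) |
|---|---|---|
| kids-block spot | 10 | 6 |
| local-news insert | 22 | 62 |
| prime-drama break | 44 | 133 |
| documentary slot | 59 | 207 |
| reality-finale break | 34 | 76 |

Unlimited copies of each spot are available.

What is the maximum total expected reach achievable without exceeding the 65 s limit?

Density check — documentary slot 3.51, prime-drama break 3.02, local-news insert 2.82 are the best per s.
Taking documentary slot: 59 s used, 207 in expected reach.

207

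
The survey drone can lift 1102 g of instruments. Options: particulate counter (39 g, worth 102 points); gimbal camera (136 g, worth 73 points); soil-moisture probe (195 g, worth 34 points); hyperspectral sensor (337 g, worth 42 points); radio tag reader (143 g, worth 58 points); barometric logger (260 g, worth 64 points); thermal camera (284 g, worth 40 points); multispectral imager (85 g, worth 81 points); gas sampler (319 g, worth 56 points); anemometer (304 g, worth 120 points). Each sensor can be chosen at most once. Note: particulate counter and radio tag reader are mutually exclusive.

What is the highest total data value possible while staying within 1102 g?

474

Taking particulate counter + gimbal camera + soil-moisture probe + barometric logger + multispectral imager + anemometer: 1019 g used, 474 in data value.
The spare 83 g is too small for any remaining sensor, and no feasible exchange beats 474.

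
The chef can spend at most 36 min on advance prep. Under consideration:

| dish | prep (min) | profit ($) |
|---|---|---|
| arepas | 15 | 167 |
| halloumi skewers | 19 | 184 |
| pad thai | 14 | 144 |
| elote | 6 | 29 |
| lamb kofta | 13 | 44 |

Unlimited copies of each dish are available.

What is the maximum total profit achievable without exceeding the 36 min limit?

363

The ratio ordering already packs tightly: 2×arepas + elote, 36 min, 363.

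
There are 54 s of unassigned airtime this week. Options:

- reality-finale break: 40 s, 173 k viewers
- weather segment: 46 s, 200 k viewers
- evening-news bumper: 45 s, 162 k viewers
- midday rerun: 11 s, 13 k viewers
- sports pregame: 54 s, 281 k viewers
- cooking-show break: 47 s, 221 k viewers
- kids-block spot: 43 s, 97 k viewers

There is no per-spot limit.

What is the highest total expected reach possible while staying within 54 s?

By expected reach per s: sports pregame 5.20, cooking-show break 4.70, weather segment 4.35, reality-finale break 4.33 lead.
Best packing: sports pregame — 54 s, 281 total.
Nothing else within 54 s beats 281.

281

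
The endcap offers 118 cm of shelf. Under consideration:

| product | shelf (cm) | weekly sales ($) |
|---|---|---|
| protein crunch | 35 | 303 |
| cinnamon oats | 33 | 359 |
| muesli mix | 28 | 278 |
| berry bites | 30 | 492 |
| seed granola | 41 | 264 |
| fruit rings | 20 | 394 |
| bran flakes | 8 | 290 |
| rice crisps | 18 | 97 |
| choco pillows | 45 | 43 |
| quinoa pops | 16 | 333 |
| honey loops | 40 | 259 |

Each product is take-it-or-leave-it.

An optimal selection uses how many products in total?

The maximum weekly sales within 118 cm is 1868.
cinnamon oats + berry bites + fruit rings + bran flakes + quinoa pops hits 1868 at 107 cm.
Any selection reaching 1868 contains exactly 5 products.

5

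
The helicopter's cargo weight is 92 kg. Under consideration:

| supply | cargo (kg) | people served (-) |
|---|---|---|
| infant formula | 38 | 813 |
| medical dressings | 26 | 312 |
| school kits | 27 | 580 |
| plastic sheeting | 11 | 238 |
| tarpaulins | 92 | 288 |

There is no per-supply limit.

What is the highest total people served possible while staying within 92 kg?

1978

By people served per kg: plastic sheeting 21.64, school kits 21.48, infant formula 21.39 lead.
A density-first pass picks 8×plastic sheeting — 1904 at 88 kg.
Dropping 7×plastic sheeting frees 77 kg; slotting in 3×school kits (81 kg) lifts the total to 1978 at 92 kg.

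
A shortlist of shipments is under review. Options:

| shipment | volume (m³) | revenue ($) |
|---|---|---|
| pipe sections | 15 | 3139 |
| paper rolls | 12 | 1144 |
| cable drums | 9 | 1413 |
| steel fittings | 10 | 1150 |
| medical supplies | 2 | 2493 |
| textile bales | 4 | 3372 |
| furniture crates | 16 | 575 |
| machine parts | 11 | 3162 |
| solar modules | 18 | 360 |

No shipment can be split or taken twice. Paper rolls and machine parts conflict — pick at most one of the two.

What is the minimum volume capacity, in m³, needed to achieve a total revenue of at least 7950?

17

Minimise m³ subject to total revenue ≥ 7950.
medical supplies + textile bales + machine parts: 9027 revenue at 17 m³.
Below 17 m³ the best achievable stays under 7950.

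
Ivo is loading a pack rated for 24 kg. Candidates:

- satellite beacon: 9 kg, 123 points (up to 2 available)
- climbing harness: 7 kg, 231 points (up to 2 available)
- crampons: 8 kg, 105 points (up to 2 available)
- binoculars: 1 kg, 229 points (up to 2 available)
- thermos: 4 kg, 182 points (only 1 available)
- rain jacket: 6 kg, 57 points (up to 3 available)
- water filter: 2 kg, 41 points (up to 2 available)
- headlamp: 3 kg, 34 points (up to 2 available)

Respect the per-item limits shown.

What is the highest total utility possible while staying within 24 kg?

1184

The ratio ordering already packs tightly: 2×climbing harness + 2×binoculars + thermos + 2×water filter, 24 kg, 1184.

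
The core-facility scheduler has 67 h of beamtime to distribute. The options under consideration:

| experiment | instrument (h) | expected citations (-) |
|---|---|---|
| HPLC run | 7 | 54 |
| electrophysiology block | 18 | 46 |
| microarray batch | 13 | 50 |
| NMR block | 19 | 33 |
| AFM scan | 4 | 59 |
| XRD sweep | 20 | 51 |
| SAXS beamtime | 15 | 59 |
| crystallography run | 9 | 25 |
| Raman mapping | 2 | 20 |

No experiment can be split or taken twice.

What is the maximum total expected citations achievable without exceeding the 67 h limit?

A density-first pass picks HPLC run + microarray batch + AFM scan + SAXS beamtime + crystallography run + Raman mapping — 267 at 50 h.
The 2 h tied up in Raman mapping is better spent on electrophysiology block — total rises to 293 (66 h).
An exhaustive check of the 512 subsets confirms 293.

293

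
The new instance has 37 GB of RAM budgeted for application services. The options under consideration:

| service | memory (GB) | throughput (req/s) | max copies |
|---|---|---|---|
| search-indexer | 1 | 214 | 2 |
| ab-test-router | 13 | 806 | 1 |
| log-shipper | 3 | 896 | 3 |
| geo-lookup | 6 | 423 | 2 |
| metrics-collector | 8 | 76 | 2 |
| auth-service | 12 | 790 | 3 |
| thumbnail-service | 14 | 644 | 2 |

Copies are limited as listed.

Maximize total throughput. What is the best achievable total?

4768

Ranking by ratio (throughput/GB): log-shipper 298.67, search-indexer 214.00, geo-lookup 70.50, auth-service 65.83.
Filling by ratio: 2×search-indexer + 3×log-shipper + 2×geo-lookup + auth-service for 4752, with 2 GB left unused.
Replace auth-service with ab-test-router: the trade gains 16 net, giving 4768 at 36 GB.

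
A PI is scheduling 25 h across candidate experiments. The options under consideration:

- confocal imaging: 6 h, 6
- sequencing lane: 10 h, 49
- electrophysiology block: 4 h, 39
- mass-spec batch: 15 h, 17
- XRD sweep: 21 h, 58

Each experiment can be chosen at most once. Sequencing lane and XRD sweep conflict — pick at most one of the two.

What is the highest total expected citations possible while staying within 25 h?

97

The ratio heuristic lands on confocal imaging + sequencing lane + electrophysiology block (94) but leaves 5 h idle.
Dropping confocal imaging and sequencing lane frees 16 h; slotting in XRD sweep (21 h) lifts the total to 97 at 25 h.
The closest alternative, confocal imaging + sequencing lane + electrophysiology block, reaches only 94.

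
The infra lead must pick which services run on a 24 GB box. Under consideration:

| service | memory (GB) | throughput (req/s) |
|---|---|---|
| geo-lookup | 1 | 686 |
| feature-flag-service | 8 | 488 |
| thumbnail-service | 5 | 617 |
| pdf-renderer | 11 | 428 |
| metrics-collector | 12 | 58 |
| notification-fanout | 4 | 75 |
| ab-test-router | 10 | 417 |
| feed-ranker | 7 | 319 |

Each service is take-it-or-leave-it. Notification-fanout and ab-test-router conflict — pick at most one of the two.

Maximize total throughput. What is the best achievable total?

2208

By throughput per GB: geo-lookup 686.00, thumbnail-service 123.40, feature-flag-service 61.00, feed-ranker 45.57 lead.
Taking the top-ratio services first gives geo-lookup + feature-flag-service + thumbnail-service + feed-ranker for 2110 (21 GB).
Dropping feed-ranker frees 7 GB; slotting in ab-test-router (10 GB) lifts the total to 2208 at 24 GB.
That's the maximum — no feasible swap from here does better than 2208.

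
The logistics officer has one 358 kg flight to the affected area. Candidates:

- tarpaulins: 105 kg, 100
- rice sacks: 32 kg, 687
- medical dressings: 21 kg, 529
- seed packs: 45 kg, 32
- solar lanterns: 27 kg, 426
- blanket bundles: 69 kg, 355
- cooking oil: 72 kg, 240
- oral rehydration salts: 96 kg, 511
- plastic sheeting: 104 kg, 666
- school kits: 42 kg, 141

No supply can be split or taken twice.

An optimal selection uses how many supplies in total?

6

The maximum people served within 358 kg is 3174.
One optimal bundle: rice sacks + medical dressings + solar lanterns + blanket bundles + oral rehydration salts + plastic sheeting (349 kg).
All optima have 6 supplies.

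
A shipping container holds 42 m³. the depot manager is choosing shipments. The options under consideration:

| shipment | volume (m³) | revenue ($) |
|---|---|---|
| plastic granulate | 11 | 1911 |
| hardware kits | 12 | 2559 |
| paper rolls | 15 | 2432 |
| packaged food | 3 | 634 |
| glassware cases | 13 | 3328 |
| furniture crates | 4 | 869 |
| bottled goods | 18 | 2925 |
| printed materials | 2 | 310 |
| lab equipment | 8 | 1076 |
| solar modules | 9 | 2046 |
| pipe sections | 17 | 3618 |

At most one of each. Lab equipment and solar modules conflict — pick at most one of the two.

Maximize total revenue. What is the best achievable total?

9626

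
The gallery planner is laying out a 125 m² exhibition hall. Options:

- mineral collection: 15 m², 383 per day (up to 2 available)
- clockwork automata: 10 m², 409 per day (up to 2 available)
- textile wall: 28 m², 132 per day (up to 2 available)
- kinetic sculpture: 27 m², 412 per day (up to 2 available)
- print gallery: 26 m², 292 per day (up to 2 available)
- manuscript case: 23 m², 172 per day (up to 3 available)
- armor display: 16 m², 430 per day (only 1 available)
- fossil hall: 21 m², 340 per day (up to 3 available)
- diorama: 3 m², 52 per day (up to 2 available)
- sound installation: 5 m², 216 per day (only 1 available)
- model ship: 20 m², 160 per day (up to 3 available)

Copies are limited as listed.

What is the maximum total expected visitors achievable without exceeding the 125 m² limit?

Ranking by ratio (expected visitors/m²): sound installation 43.20, clockwork automata 40.90, armor display 26.88.
Filling by ratio: 2×mineral collection + 2×clockwork automata + armor display + 2×fossil hall + 2×diorama + sound installation for 3014, with 6 m² left unused.
The 21 m² tied up in fossil hall is better spent on kinetic sculpture — total rises to 3086 (125 m²).
No other feasible combination exceeds 3086.

3086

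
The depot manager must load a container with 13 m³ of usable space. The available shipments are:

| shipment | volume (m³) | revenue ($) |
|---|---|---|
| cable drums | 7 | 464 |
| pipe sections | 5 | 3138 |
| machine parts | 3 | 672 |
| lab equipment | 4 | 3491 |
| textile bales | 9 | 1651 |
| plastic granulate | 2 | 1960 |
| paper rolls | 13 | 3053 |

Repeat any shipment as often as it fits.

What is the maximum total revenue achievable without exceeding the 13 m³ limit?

11760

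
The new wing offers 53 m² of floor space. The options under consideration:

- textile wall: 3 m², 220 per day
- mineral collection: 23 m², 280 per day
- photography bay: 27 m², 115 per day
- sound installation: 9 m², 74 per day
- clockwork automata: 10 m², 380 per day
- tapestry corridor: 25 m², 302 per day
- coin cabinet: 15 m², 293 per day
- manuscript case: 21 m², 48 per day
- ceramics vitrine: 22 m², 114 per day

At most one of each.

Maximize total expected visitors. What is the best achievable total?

Taking the top-ratio exhibits first gives textile wall + mineral collection + clockwork automata + coin cabinet for 1173 (51 m²).
Replace mineral collection with tapestry corridor: the trade gains 22 net, giving 1195 at 53 m².
An exhaustive check of the 512 subsets confirms 1195.

1195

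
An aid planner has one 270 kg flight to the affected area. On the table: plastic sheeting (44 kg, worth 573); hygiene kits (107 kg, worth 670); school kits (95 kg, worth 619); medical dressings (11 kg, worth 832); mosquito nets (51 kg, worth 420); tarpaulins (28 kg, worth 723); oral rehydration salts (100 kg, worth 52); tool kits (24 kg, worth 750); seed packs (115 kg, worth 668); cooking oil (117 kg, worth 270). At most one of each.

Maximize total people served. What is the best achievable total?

3968

Greedy by ratio would take plastic sheeting + school kits + medical dressings + mosquito nets + tarpaulins + tool kits: 253 kg used, total 3917.
Dropping school kits frees 95 kg; slotting in hygiene kits (107 kg) lifts the total to 3968 at 265 kg.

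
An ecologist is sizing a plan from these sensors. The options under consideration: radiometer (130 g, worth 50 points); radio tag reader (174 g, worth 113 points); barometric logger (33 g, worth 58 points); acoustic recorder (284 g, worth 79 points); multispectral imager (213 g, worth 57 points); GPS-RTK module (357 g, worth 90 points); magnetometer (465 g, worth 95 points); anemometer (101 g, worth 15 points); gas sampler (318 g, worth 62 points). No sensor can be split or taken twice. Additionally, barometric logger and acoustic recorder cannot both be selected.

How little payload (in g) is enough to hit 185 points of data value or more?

Need the lightest bundle worth ≥ 185.
radio tag reader + barometric logger + anemometer: 186 data value at 308 g.
Below 308 g the best achievable stays under 185.

308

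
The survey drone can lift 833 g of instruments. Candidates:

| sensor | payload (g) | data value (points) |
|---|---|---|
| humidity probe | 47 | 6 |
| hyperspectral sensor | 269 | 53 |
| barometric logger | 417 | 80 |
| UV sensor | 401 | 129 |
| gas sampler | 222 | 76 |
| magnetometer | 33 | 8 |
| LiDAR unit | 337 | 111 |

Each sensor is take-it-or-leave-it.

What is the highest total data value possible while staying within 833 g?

Taking the top-ratio sensors first gives humidity probe + gas sampler + magnetometer + LiDAR unit for 201 (639 g).
The 222 g tied up in gas sampler is better spent on UV sensor — total rises to 254 (818 g).

254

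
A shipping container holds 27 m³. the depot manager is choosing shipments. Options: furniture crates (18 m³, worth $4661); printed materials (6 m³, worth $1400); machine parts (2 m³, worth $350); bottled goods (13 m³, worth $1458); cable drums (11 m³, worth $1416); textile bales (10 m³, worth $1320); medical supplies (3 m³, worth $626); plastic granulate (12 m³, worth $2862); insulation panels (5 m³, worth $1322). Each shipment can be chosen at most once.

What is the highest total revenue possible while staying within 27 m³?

6687

The ratio heuristic lands on furniture crates + medical supplies + insulation panels (6609) but leaves 1 m³ idle.
Dropping insulation panels frees 5 m³; slotting in printed materials (6 m³) lifts the total to 6687 at 27 m³.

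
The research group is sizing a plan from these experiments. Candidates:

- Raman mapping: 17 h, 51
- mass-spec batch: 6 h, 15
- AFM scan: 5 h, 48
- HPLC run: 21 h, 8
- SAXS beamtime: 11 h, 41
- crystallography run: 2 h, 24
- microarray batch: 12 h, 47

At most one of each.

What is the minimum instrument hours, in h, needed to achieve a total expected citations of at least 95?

17

Minimise h subject to total expected citations ≥ 95.
Taking AFM scan + microarray batch gives 95 (≥ 95) for 17 h.
Below 17 h the best achievable stays under 95.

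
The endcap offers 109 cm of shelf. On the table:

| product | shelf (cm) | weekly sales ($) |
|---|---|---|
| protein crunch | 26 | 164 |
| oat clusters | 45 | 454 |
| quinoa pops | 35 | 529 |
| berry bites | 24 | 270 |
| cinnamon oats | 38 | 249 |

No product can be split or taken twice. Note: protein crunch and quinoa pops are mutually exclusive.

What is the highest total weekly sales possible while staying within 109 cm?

1253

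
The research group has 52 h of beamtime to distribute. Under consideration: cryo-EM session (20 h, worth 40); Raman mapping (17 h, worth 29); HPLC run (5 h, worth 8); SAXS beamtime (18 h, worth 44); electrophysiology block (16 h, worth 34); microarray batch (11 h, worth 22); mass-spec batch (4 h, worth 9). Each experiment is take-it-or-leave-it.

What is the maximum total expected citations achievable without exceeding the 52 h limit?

SAXS beamtime + electrophysiology block + microarray batch + mass-spec batch uses 49 of the 52 h and totals 109.
No other feasible combination exceeds 109.

109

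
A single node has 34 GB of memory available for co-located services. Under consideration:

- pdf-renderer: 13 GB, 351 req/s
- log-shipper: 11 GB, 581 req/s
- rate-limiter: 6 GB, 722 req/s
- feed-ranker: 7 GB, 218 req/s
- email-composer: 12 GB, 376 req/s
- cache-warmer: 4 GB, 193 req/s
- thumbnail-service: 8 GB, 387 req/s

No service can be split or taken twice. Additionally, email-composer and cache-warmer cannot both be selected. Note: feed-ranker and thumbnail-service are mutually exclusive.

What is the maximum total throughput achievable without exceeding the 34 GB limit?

1883

The ratio ordering already packs tightly: log-shipper + rate-limiter + cache-warmer + thumbnail-service, 29 GB, 1883.
Nothing else feasible within 34 GB beats 1883.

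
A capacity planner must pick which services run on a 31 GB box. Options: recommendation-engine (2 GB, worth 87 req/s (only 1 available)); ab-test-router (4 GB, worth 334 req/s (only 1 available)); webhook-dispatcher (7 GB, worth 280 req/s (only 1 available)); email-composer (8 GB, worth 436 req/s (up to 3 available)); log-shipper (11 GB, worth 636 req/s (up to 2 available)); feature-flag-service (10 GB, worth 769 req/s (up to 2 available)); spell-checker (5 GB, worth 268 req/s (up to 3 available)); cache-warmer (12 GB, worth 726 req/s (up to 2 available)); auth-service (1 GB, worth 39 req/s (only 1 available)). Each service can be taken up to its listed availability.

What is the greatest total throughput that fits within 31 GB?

2227

Recommendation-engine + ab-test-router + 2×feature-flag-service + spell-checker uses 31 of the 31 GB and totals 2227.
That's the maximum — no swap from here does better than 2227.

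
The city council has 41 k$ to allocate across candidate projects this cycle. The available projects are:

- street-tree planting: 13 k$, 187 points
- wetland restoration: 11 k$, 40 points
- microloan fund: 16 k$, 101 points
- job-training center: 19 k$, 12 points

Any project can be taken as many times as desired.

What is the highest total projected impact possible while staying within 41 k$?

561

By projected impact per k$: street-tree planting 14.38, microloan fund 6.31, wetland restoration 3.64, job-training center 0.63 lead.
The ratio ordering already packs tightly: 3×street-tree planting, 39 k$, 561.
No other feasible combination exceeds 561.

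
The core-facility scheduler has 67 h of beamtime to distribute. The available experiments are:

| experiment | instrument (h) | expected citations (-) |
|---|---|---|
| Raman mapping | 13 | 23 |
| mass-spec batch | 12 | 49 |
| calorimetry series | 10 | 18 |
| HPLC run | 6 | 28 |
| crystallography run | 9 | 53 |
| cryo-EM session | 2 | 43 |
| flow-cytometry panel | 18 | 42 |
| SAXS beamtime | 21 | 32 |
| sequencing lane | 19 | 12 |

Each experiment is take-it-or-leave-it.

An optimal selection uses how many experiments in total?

Optimal total is 238.
For example Raman mapping + mass-spec batch + HPLC run + crystallography run + cryo-EM session + flow-cytometry panel achieves it, using 60 h.
Every optimal selection uses 6 experiments.

6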